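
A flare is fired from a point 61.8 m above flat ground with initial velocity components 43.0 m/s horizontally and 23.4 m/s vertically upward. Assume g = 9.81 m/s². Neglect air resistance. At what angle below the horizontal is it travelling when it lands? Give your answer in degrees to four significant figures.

With up positive and y = 0 at the ground: y(t) = 61.8 + (23.40) t − 4.905 t². Setting y = 0 and taking the positive root: t = [23.40 + √(23.40² + 2·9.81·61.8)] / 9.81 = (23.40 + 41.95) / 9.81 = 6.662 s.
At impact: v_y = v_y0 − g t = −41.95 m/s; vₓ = 43.00 m/s.
Angle below horizontal: arctan(|v_y|/vₓ) = arctan(41.95/43.00) = 44.29°.

44.29°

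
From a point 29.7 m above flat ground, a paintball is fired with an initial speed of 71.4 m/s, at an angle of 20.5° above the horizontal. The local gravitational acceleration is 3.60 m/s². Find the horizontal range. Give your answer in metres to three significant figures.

1000 m

vₓ = 71.40 cos 20.5° = 66.88 m/s; v_y0 = 71.40 sin 20.5° = 25.00 m/s.
With up positive and y = 0 at the ground: y(t) = 29.7 + (25.00) t − 1.800 t². Setting y = 0 and taking the positive root: t = [25.00 + √(25.00² + 2·3.60·29.7)] / 3.60 = (25.00 + 28.97) / 3.60 = 14.99 s.
Horizontal distance: R = vₓ t = 66.88 × 14.99 = 1003 m.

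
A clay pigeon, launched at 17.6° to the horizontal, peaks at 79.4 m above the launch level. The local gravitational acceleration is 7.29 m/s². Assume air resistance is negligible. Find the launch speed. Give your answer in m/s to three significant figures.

At the peak v_y = 0, so v_y0 = √(2gH) = √(2 × 7.29 × 79.4) = 34.02 m/s.
v_y0 = v₀ sin θ ⇒ v₀ = 34.02 / sin 17.6° = 112.5 m/s.

113 m/s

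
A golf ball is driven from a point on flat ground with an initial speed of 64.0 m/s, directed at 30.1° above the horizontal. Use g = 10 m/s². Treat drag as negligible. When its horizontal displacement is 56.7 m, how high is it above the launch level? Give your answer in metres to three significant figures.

vₓ = 64.00 cos 30.1° = 55.37 m/s; v_y0 = 64.00 sin 30.1° = 32.10 m/s.
Time to reach x = 56.7 m: t = x/vₓ = 56.7/55.37 = 1.024 s.
Height: y = v_y0 t − ½ g t² = 32.10 × 1.024 − 5.000 × 1.024² = 32.87 − 5.243 = 27.62 m.

27.6 m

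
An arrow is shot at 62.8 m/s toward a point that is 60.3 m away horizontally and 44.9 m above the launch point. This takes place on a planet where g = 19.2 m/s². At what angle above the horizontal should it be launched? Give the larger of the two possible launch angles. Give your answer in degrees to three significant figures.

Trajectory: y = x tanθ − g x² (1 + tan²θ)/(2v₀²). With x = 60.3, y = 44.9, v₀ = 62.8, g = 19.2:
8.851 tan²θ − 60.3 tanθ + (53.75) = 0.
tanθ = [60.3 ± √(60.3² − 4 × 8.851 × (53.75))] / (2 × 8.851) = (60.3 ± 41.63) / 17.70, giving tanθ = 1.055 or 5.758.
θ = 46.52° or 80.15°; the larger is 80.15°.

80.1°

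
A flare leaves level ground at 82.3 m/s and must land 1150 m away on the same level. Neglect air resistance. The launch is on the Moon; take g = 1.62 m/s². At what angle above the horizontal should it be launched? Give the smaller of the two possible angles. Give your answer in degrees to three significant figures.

7.98°

From R = (v₀²/g) sin 2θ: sin 2θ = 1.62 × 1150 / 6773.3 = 0.2751.
2θ = 15.97° or 180° − 15.97° = 164.0°, so θ = 7.983° or 82.02°.
The smaller angle is 7.983°.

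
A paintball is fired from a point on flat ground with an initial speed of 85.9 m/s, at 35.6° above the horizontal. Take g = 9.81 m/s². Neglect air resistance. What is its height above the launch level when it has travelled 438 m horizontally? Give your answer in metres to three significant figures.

Components: vₓ = 85.90 cos 35.6° = 69.85 m/s, v_y0 = 85.90 sin 35.6° = 50.00 m/s.
Time to reach x = 438 m: t = x/vₓ = 438/69.85 = 6.271 s.
Height: y = v_y0 t − ½ g t² = 50.00 × 6.271 − 4.905 × 6.271² = 313.6 − 192.9 = 120.7 m.

121 m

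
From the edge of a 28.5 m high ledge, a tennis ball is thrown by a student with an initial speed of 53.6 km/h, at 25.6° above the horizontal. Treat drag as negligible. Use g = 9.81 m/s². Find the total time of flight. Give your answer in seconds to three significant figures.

Convert: 53.6 km/h = 53.6/3.6 = 14.89 m/s.
Components: vₓ = 14.89 cos 25.6° = 13.43 m/s, v_y0 = 14.89 sin 25.6° = 6.433 m/s.
Vertical motion (up positive, ground at y = 0): 4.905 t² − (6.433) t − 28.5 = 0, so t = (6.433 + √(6.433² + 2·9.81·28.5)) / 9.81 = (6.433 + 24.51) / 9.81 = 3.154 s.

3.15 s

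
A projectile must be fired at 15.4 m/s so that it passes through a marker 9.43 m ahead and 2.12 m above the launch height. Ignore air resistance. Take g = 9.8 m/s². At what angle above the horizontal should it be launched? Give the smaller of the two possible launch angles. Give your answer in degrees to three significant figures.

Trajectory: y = x tanθ − g x² (1 + tan²θ)/(2v₀²). With x = 9.43, y = 2.12, v₀ = 15.4, g = 9.80:
1.837 tan²θ − 9.43 tanθ + (3.957) = 0.
tanθ = [9.43 ± √(9.43² − 4 × 1.837 × (3.957))] / (2 × 1.837) = (9.43 ± 7.736) / 3.675, giving tanθ = 0.4611 or 4.671.
θ = 24.75° or 77.92°; the smaller is 24.75°.

24.8°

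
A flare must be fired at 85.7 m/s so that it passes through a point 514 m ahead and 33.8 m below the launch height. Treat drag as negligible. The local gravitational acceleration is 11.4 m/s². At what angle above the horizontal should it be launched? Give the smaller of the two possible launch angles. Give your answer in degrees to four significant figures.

Trajectory: y = x tanθ − g x² (1 + tan²θ)/(2v₀²). With x = 514, y = −33.8, v₀ = 85.7, g = 11.4:
205.0 tan²θ − 514 tanθ + (171.2) = 0.
tanθ = [514 ± √(514² − 4 × 205.0 × (171.2))] / (2 × 205.0) = (514 ± 351.8) / 410.1, giving tanθ = 0.3956 or 2.111.
θ = 21.58° or 64.66°; the smaller is 21.58°.

21.58°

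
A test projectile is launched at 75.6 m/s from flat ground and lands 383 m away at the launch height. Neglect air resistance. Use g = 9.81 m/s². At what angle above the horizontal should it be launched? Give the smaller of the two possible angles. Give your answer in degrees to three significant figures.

20.6°

Level-ground range R = v₀² sin(2θ)/g ⇒ sin(2θ) = gR/v₀² = 9.81 × 383 / 75.6² = 0.6574.
2θ = 41.10° or 180° − 41.10° = 138.9°, so θ = 20.55° or 69.45°.
The smaller angle is 20.55°.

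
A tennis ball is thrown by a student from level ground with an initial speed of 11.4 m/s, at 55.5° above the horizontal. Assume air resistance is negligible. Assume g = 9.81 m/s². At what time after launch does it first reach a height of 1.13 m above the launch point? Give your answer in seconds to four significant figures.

0.1290 s

Components: vₓ = 11.40 cos 55.5° = 6.457 m/s, v_y0 = 11.40 sin 55.5° = 9.395 m/s.
Height y(t) = 9.395 t − 4.905 t² = 1.13 gives 4.905 t² − 9.395 t + 1.13 = 0.
Quadratic formula: t = (9.395 ± √66.096) / 9.81 = (9.395 ± 8.130) / 9.81 → t = 0.1290 s or 1.786 s.
The first (ascending) time is 0.1290 s.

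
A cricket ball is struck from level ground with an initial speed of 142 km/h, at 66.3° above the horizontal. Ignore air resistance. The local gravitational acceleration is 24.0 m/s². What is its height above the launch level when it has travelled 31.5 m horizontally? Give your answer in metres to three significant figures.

24.4 m

Convert: 142 km/h = 142/3.6 = 39.44 m/s.
Components: vₓ = 39.44 cos 66.3° = 15.85 m/s, v_y0 = 39.44 sin 66.3° = 36.12 m/s.
x = vₓ t ⇒ t = 31.5/15.85 = 1.987 s.
Height: y = v_y0 t − ½ g t² = 36.12 × 1.987 − 12.00 × 1.987² = 71.76 − 47.37 = 24.39 m.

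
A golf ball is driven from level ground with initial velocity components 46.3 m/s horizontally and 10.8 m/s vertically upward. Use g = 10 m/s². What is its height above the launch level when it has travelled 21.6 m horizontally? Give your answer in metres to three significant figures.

x = vₓ t ⇒ t = 21.6/46.30 = 0.4665 s.
Height: y = v_y0 t − ½ g t² = 10.80 × 0.4665 − 5.000 × 0.4665² = 5.038 − 1.088 = 3.950 m.

3.95 m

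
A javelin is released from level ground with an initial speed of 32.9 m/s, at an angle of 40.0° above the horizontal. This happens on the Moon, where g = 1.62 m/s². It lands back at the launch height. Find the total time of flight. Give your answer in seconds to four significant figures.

vₓ = 32.90 cos 40.0° = 25.20 m/s; v_y0 = 32.90 sin 40.0° = 21.15 m/s.
It returns to y = 0 when t = 2 v_y0 / g = 2(21.15)/1.62 = 26.11 s.

26.11 s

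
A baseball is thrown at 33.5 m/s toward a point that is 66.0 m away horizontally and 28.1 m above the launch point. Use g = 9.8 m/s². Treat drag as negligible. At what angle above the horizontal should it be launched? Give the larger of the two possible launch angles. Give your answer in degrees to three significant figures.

67.9°

Trajectory: y = x tanθ − g x² (1 + tan²θ)/(2v₀²). With x = 66.0, y = 28.1, v₀ = 33.5, g = 9.80:
19.02 tan²θ − 66.0 tanθ + (47.12) = 0.
tanθ = [66.0 ± √(66.0² − 4 × 19.02 × (47.12))] / (2 × 19.02) = (66.0 ± 27.77) / 38.04, giving tanθ = 1.005 or 2.465.
θ = 45.14° or 67.92°; the larger is 67.92°.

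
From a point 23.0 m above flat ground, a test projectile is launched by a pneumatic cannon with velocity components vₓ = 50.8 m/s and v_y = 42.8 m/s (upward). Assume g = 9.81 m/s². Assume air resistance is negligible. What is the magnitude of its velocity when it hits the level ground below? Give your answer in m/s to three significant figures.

69.7 m/s

The projectile lands when y = 23.0 + (42.80) t − ½·9.81·t² = 0. Positive root: t = (42.80 + √(42.80² + 2·9.81·23.0)) / 9.81 = (42.80 + 47.78) / 9.81 = 9.234 s.
Vertical velocity at impact: v_y = v_y0 − g t = 42.80 − 9.81 × 9.234 = −47.78 m/s.
Speed: |v| = √(vₓ² + v_y²) = √(50.80² + 47.78²) = 69.74 m/s.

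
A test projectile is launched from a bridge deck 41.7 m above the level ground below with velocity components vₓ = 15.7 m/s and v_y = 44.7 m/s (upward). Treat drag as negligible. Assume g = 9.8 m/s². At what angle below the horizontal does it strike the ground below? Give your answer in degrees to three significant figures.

With up positive and y = 0 at the ground: y(t) = 41.7 + (44.70) t − 4.900 t². Setting y = 0 and taking the positive root: t = [44.70 + √(44.70² + 2·9.80·41.7)] / 9.80 = (44.70 + 53.06) / 9.80 = 9.976 s.
At impact: v_y = v_y0 − g t = −53.06 m/s; vₓ = 15.70 m/s.
Angle below horizontal: arctan(|v_y|/vₓ) = arctan(53.06/15.70) = 73.52°.

73.5°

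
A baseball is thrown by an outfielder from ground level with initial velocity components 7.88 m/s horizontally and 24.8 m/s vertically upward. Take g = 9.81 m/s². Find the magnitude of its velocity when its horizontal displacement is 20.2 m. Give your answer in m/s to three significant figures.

7.89 m/s

x = vₓ t ⇒ t = 20.2/7.880 = 2.563 s.
Vertical velocity there: v_y = v_y0 − g t = 24.80 − 9.81 × 2.563 = −0.3475 m/s.
Speed: √(vₓ² + v_y²) = √(7.880² + 0.3475²) = 7.888 m/s.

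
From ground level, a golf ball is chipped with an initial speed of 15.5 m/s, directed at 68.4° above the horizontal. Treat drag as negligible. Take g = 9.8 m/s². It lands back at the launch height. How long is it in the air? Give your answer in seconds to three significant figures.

2.94 s

Components: vₓ = 15.50 cos 68.4° = 5.706 m/s, v_y0 = 15.50 sin 68.4° = 14.41 m/s.
Landing at launch height ⇒ T = 2 v_y0 / g = 2 × 14.41 / 9.80 = 2.941 s.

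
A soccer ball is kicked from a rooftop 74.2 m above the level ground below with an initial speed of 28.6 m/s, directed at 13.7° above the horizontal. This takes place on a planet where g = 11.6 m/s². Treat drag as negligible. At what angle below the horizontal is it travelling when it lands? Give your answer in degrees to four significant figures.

56.54°

Components: vₓ = 28.60 cos 13.7° = 27.79 m/s, v_y0 = 28.60 sin 13.7° = 6.774 m/s.
With up positive and y = 0 at the ground: y(t) = 74.2 + (6.774) t − 5.800 t². Setting y = 0 and taking the positive root: t = [6.774 + √(6.774² + 2·11.6·74.2)] / 11.6 = (6.774 + 42.04) / 11.6 = 4.208 s.
At impact: v_y = v_y0 − g t = −42.04 m/s; vₓ = 27.79 m/s.
Angle below horizontal: arctan(|v_y|/vₓ) = arctan(42.04/27.79) = 56.54°.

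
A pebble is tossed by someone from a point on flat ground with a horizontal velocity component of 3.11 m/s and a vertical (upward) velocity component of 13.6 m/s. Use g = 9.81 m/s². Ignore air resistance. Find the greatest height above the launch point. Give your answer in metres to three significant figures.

9.43 m

Peak height H = v_y0² / (2g) = 184.96 / 19.62 = 9.427 m.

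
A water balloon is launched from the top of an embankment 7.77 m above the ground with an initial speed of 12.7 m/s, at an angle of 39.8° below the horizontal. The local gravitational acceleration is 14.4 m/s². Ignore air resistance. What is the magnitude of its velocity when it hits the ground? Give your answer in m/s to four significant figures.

Horizontal component vₓ = 12.70 cos 39.8° = 9.757 m/s; vertical v_y0 = −8.129 m/s (downward).
With up positive and y = 0 at the ground: y(t) = 7.77 + (−8.129) t − 7.200 t². Setting y = 0 and taking the positive root: t = [−8.129 + √(8.129² + 2·14.4·7.77)] / 14.4 = (−8.129 + 17.03) / 14.4 = 0.6178 s.
Vertical velocity at impact: v_y = v_y0 − g t = −8.129 − 14.4 × 0.6178 = −17.03 m/s.
Speed: |v| = √(vₓ² + v_y²) = √(9.757² + 17.03²) = 19.62 m/s.

19.62 m/s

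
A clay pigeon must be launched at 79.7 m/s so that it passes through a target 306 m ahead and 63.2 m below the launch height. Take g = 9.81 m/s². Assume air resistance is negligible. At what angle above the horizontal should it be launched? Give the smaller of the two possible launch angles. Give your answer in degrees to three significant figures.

1.72°

Trajectory: y = x tanθ − g x² (1 + tan²θ)/(2v₀²). With x = 306, y = −63.2, v₀ = 79.7, g = 9.81:
72.30 tan²θ − 306 tanθ + (9.104) = 0.
tanθ = [306 ± √(306² − 4 × 72.30 × (9.104))] / (2 × 72.30) = (306 ± 301.7) / 144.6, giving tanθ = 0.02997 or 4.202.
θ = 1.716° or 76.61°; the smaller is 1.716°.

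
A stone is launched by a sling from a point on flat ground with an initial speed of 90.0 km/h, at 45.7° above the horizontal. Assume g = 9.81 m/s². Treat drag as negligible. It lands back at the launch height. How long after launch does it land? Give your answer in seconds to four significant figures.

Convert: 90.0 km/h = 90.0/3.6 = 25.00 m/s.
Resolve: vₓ = 25.00 cos 45.7° = 17.46 m/s and v_y0 = 25.00 sin 45.7° = 17.89 m/s.
Time of flight on level ground: T = 2 v_y0 / g = 2 × 17.89 / 9.81 = 3.648 s.

3.648 s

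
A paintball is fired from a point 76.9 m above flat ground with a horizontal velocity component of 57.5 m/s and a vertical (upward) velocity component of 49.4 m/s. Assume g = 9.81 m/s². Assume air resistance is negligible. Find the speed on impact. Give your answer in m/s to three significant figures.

85.2 m/s

Vertical motion (up positive, ground at y = 0): 4.905 t² − (49.40) t − 76.9 = 0, so t = (49.40 + √(49.40² + 2·9.81·76.9)) / 9.81 = (49.40 + 62.84) / 9.81 = 11.44 s.
Vertical velocity at impact: v_y = v_y0 − g t = 49.40 − 9.81 × 11.44 = −62.84 m/s.
Speed: |v| = √(vₓ² + v_y²) = √(57.50² + 62.84²) = 85.18 m/s.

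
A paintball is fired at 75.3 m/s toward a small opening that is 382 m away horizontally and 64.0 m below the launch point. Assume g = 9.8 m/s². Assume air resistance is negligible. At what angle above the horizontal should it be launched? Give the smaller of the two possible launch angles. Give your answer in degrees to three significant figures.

Trajectory: y = x tanθ − g x² (1 + tan²θ)/(2v₀²). With x = 382, y = −64.0, v₀ = 75.3, g = 9.80:
126.1 tan²θ − 382 tanθ + (62.11) = 0.
tanθ = [382 ± √(382² − 4 × 126.1 × (62.11))] / (2 × 126.1) = (382 ± 338.5) / 252.2, giving tanθ = 0.1724 or 2.857.
θ = 9.781° or 70.71°; the smaller is 9.781°.

9.78°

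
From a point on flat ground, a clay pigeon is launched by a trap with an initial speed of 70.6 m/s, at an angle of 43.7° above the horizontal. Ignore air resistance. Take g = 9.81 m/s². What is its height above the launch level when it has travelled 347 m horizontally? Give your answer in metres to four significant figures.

Horizontal component vₓ = 70.60 cos 43.7° = 51.04 m/s; vertical v_y0 = 70.60 sin 43.7° = 48.78 m/s.
x = vₓ t ⇒ t = 347/51.04 = 6.798 s.
Height: y = v_y0 t − ½ g t² = 48.78 × 6.798 − 4.905 × 6.798² = 331.6 − 226.7 = 104.9 m.

104.9 m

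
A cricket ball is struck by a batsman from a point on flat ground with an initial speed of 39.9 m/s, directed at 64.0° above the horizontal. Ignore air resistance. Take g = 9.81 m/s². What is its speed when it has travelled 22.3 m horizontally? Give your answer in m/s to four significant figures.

vₓ = 39.90 cos 64.0° = 17.49 m/s; v_y0 = 39.90 sin 64.0° = 35.86 m/s.
At x = 22.3 m, t = x/vₓ = 22.3/17.49 = 1.275 s.
Vertical velocity there: v_y = v_y0 − g t = 35.86 − 9.81 × 1.275 = 23.35 m/s.
Speed: √(vₓ² + v_y²) = √(17.49² + 23.35²) = 29.18 m/s.

29.18 m/s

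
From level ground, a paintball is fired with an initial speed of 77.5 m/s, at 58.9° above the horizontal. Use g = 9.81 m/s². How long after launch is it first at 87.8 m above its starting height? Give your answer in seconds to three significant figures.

Resolve: vₓ = 77.50 cos 58.9° = 40.03 m/s and v_y0 = 77.50 sin 58.9° = 66.36 m/s.
Set y = v_y0 t − ½ g t² = 87.8: 4.905 t² − 66.36 t + 87.8 = 0.
Quadratic formula: t = (66.36 ± √2681.1) / 9.81 = (66.36 ± 51.78) / 9.81 → t = 1.486 s or 12.04 s.
The first (ascending) time is 1.486 s.

1.49 s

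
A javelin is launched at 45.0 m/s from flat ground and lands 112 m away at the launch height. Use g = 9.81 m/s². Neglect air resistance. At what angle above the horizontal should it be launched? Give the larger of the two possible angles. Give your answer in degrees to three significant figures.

R = v₀² sin 2θ / g gives sin 2θ = gR/v₀² = 9.81·112/45.0² = 0.5426.
2θ = 32.86° or 180° − 32.86° = 147.1°, so θ = 16.43° or 73.57°.
The larger angle is 73.57°.

73.6°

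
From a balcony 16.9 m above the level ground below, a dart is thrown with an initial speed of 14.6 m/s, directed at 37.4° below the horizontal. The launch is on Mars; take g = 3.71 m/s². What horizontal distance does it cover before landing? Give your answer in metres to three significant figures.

16.9 m

Resolve: vₓ = 14.60 cos 37.4° = 11.60 m/s and v_y0 = −8.868 m/s (downward).
With up positive and y = 0 at the ground: y(t) = 16.9 + (−8.868) t − 1.855 t². Setting y = 0 and taking the positive root: t = [−8.868 + √(8.868² + 2·3.71·16.9)] / 3.71 = (−8.868 + 14.28) / 3.71 = 1.460 s.
Horizontal distance: R = vₓ t = 11.60 × 1.460 = 16.93 m.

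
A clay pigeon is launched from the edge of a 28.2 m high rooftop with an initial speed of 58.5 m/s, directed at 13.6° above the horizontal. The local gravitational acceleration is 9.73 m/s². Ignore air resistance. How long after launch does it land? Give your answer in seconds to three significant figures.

4.21 s

Components: vₓ = 58.50 cos 13.6° = 56.86 m/s, v_y0 = 58.50 sin 13.6° = 13.76 m/s.
The projectile lands when y = 28.2 + (13.76) t − ½·9.73·t² = 0. Positive root: t = (13.76 + √(13.76² + 2·9.73·28.2)) / 9.73 = (13.76 + 27.17) / 9.73 = 4.206 s.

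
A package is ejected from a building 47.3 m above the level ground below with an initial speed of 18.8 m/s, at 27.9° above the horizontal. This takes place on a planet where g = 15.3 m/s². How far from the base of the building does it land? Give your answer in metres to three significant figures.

52.0 m

Components: vₓ = 18.80 cos 27.9° = 16.61 m/s, v_y0 = 18.80 sin 27.9° = 8.797 m/s.
Vertical motion (up positive, ground at y = 0): 7.650 t² − (8.797) t − 47.3 = 0, so t = (8.797 + √(8.797² + 2·15.3·47.3)) / 15.3 = (8.797 + 39.05) / 15.3 = 3.127 s.
Horizontal distance: R = vₓ t = 16.61 × 3.127 = 51.96 m.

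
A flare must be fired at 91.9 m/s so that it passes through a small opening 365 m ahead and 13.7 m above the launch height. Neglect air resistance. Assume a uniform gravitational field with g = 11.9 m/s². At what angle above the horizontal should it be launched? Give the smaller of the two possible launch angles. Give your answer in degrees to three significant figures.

17.8°

Trajectory: y = x tanθ − g x² (1 + tan²θ)/(2v₀²). With x = 365, y = 13.7, v₀ = 91.9, g = 11.9:
93.86 tan²θ − 365 tanθ + (107.6) = 0.
tanθ = [365 ± √(365² − 4 × 93.86 × (107.6))] / (2 × 93.86) = (365 ± 304.7) / 187.7, giving tanθ = 0.3212 or 3.568.
θ = 17.81° or 74.34°; the smaller is 17.81°.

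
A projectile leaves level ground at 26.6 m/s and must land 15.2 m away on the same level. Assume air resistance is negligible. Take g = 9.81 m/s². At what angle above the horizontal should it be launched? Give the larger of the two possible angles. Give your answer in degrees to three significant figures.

Level-ground range R = v₀² sin(2θ)/g ⇒ sin(2θ) = gR/v₀² = 9.81 × 15.2 / 26.6² = 0.2107.
2θ = 12.17° or 180° − 12.17° = 167.8°, so θ = 6.083° or 83.92°.
The larger angle is 83.92°.

83.9°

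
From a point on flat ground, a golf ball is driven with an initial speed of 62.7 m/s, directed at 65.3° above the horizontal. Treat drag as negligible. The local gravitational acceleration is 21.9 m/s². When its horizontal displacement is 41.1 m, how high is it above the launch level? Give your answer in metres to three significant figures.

62.4 m

Resolve: vₓ = 62.70 cos 65.3° = 26.20 m/s and v_y0 = 62.70 sin 65.3° = 56.96 m/s.
At x = 41.1 m, t = x/vₓ = 41.1/26.20 = 1.569 s.
Height: y = v_y0 t − ½ g t² = 56.96 × 1.569 − 10.95 × 1.569² = 89.36 − 26.95 = 62.41 m.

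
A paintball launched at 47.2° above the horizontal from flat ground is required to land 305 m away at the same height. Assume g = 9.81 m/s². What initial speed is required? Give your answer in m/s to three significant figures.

From R = (v₀² / g) sin 2θ: v₀ = √(gR / sin 2θ).
v₀ = √(9.81 × 305 / sin 94.40°) = √(2992 / 0.9971) = √3000.9 = 54.78 m/s.

54.8 m/s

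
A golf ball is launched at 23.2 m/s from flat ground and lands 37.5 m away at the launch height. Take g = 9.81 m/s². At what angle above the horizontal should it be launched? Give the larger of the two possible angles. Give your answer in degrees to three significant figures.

68.4°

R = v₀² sin 2θ / g gives sin 2θ = gR/v₀² = 9.81·37.5/23.2² = 0.6835.
2θ = 43.12° or 180° − 43.12° = 136.9°, so θ = 21.56° or 68.44°.
The larger angle is 68.44°.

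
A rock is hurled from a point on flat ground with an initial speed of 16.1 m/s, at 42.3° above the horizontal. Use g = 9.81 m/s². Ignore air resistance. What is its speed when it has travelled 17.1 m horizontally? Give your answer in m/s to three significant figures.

12.3 m/s

Horizontal component vₓ = 16.10 cos 42.3° = 11.91 m/s; vertical v_y0 = 16.10 sin 42.3° = 10.84 m/s.
Time to reach x = 17.1 m: t = x/vₓ = 17.1/11.91 = 1.436 s.
Vertical velocity there: v_y = v_y0 − g t = 10.84 − 9.81 × 1.436 = −3.252 m/s.
Speed: √(vₓ² + v_y²) = √(11.91² + 3.252²) = 12.34 m/s.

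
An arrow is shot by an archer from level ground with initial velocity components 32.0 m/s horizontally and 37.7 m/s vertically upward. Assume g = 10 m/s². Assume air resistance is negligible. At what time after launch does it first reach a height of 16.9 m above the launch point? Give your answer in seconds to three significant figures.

0.479 s

Set y = v_y0 t − ½ g t² = 16.9: 5.000 t² − 37.70 t + 16.9 = 0.
t = [37.70 ± √(37.70² − 2·10.0·16.9)] / 10.0 = (37.70 ± 32.91) / 10.0, so t = 0.4787 s or t = 7.061 s.
The first (ascending) time is 0.4787 s.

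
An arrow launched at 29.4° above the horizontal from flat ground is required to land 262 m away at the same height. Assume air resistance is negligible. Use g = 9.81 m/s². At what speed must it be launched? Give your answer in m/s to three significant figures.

54.8 m/s

From R = (v₀² / g) sin 2θ: v₀ = √(gR / sin 2θ).
v₀ = √(9.81 × 262 / sin 58.80°) = √(2570 / 0.8554) = √3004.8 = 54.82 m/s.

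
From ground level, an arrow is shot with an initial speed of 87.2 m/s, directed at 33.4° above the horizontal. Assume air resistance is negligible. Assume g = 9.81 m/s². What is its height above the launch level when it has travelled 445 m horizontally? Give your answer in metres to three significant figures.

110 m

Resolve: vₓ = 87.20 cos 33.4° = 72.80 m/s and v_y0 = 87.20 sin 33.4° = 48.00 m/s.
At x = 445 m, t = x/vₓ = 445/72.80 = 6.113 s.
Height: y = v_y0 t − ½ g t² = 48.00 × 6.113 − 4.905 × 6.113² = 293.4 − 183.3 = 110.1 m.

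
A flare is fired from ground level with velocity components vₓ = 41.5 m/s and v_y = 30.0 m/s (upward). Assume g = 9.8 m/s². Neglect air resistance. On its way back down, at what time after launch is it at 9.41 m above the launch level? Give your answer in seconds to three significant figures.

Height y(t) = 30.00 t − 4.900 t² = 9.41 gives 4.900 t² − 30.00 t + 9.41 = 0.
Quadratic formula: t = (30.00 ± √715.56) / 9.80 = (30.00 ± 26.75) / 9.80 → t = 0.3316 s or 5.791 s.
The descending-branch root is 5.791 s.

5.79 s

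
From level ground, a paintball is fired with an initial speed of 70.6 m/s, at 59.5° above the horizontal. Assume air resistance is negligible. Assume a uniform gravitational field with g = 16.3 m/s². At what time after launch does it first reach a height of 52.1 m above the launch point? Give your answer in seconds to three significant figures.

vₓ = 70.60 cos 59.5° = 35.83 m/s; v_y0 = 70.60 sin 59.5° = 60.83 m/s.
Height y(t) = 60.83 t − 8.150 t² = 52.1 gives 8.150 t² − 60.83 t + 52.1 = 0.
t = [60.83 ± √(60.83² − 2·16.3·52.1)] / 16.3 = (60.83 ± 44.74) / 16.3, so t = 0.9870 s or t = 6.477 s.
The first (ascending) time is 0.9870 s.

0.987 s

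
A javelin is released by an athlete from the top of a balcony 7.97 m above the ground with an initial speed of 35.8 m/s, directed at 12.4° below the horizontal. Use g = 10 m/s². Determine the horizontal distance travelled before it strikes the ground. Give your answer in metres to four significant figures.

24.80 m

vₓ = 35.80 cos 12.4° = 34.96 m/s; v_y0 = −7.688 m/s (downward).
With up positive and y = 0 at the ground: y(t) = 7.97 + (−7.688) t − 5.000 t². Setting y = 0 and taking the positive root: t = [−7.688 + √(7.688² + 2·10.0·7.97)] / 10.0 = (−7.688 + 14.78) / 10.0 = 0.7094 s.
Horizontal distance: R = vₓ t = 34.96 × 0.7094 = 24.80 m.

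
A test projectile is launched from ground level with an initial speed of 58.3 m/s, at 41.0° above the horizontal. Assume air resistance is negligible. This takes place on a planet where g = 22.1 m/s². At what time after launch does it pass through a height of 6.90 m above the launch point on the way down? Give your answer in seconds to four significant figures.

3.270 s

vₓ = 58.30 cos 41.0° = 44.00 m/s; v_y0 = 58.30 sin 41.0° = 38.25 m/s.
Height y(t) = 38.25 t − 11.05 t² = 6.90 gives 11.05 t² − 38.25 t + 6.90 = 0.
Quadratic formula: t = (38.25 ± √1157.9) / 22.1 = (38.25 ± 34.03) / 22.1 → t = 0.1909 s or 3.270 s.
The descending-branch root is 3.270 s.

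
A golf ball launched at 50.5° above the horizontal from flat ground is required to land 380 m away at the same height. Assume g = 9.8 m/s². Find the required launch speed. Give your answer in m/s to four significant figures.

Level-ground range: R = v₀² sin(2θ)/g, so v₀ = √(gR / sin 2θ).
v₀ = √(9.80 × 380 / sin 101.0°) = √(3724 / 0.9816) = √3793.7 = 61.59 m/s.

61.59 m/s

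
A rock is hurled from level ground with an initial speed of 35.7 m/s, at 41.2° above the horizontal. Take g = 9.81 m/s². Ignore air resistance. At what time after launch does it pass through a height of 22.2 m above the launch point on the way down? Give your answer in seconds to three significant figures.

vₓ = 35.70 cos 41.2° = 26.86 m/s; v_y0 = 35.70 sin 41.2° = 23.52 m/s.
Height y(t) = 23.52 t − 4.905 t² = 22.2 gives 4.905 t² − 23.52 t + 22.2 = 0.
t = [23.52 ± √(23.52² − 2·9.81·22.2)] / 9.81 = (23.52 ± 10.84) / 9.81, so t = 1.293 s or t = 3.502 s.
The descending-branch root is 3.502 s.

3.50 s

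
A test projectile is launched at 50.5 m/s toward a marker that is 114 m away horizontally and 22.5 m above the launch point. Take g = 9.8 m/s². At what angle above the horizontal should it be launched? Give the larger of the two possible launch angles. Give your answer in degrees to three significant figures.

Trajectory: y = x tanθ − g x² (1 + tan²θ)/(2v₀²). With x = 114, y = 22.5, v₀ = 50.5, g = 9.80:
24.97 tan²θ − 114 tanθ + (47.47) = 0.
tanθ = [114 ± √(114² − 4 × 24.97 × (47.47))] / (2 × 24.97) = (114 ± 90.85) / 49.94, giving tanθ = 0.4635 or 4.102.
θ = 24.87° or 76.30°; the larger is 76.30°.

76.3°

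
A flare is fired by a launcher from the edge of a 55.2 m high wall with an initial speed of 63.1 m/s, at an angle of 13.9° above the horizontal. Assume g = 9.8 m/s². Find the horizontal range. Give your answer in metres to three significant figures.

Horizontal component vₓ = 63.10 cos 13.9° = 61.25 m/s; vertical v_y0 = 63.10 sin 13.9° = 15.16 m/s.
With up positive and y = 0 at the ground: y(t) = 55.2 + (15.16) t − 4.900 t². Setting y = 0 and taking the positive root: t = [15.16 + √(15.16² + 2·9.80·55.2)] / 9.80 = (15.16 + 36.22) / 9.80 = 5.242 s.
Horizontal distance: R = vₓ t = 61.25 × 5.242 = 321.1 m.

321 m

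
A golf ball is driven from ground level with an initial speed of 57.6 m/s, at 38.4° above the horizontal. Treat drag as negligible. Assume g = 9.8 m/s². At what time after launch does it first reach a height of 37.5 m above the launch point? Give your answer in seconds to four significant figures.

1.269 s

Horizontal component vₓ = 57.60 cos 38.4° = 45.14 m/s; vertical v_y0 = 57.60 sin 38.4° = 35.78 m/s.
Require v_y0 t − ½ g t² = 37.5, i.e. 4.900 t² − 35.78 t + 37.5 = 0.
Quadratic formula: t = (35.78 ± √545.07) / 9.80 = (35.78 ± 23.35) / 9.80 → t = 1.269 s or 6.033 s.
The first (ascending) time is 1.269 s.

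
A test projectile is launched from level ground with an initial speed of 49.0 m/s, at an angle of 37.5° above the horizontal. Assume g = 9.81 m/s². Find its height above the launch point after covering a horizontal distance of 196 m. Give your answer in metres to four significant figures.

vₓ = 49.00 cos 37.5° = 38.87 m/s; v_y0 = 49.00 sin 37.5° = 29.83 m/s.
Time to reach x = 196 m: t = x/vₓ = 196/38.87 = 5.042 s.
Height: y = v_y0 t − ½ g t² = 29.83 × 5.042 − 4.905 × 5.042² = 150.4 − 124.7 = 25.71 m.

25.71 m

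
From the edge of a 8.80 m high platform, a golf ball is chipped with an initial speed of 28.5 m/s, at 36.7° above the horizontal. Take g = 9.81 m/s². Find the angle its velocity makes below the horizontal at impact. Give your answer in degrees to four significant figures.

Horizontal component vₓ = 28.50 cos 36.7° = 22.85 m/s; vertical v_y0 = 28.50 sin 36.7° = 17.03 m/s.
Vertical motion (up positive, ground at y = 0): 4.905 t² − (17.03) t − 8.80 = 0, so t = (17.03 + √(17.03² + 2·9.81·8.80)) / 9.81 = (17.03 + 21.51) / 9.81 = 3.929 s.
At impact: v_y = v_y0 − g t = −21.51 m/s; vₓ = 22.85 m/s.
Angle below horizontal: arctan(|v_y|/vₓ) = arctan(21.51/22.85) = 43.27°.

43.27°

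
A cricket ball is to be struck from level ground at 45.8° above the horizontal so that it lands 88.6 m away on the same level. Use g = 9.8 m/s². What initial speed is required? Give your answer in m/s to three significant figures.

From R = (v₀² / g) sin 2θ: v₀ = √(gR / sin 2θ).
v₀ = √(9.80 × 88.6 / sin 91.60°) = √(868.3 / 0.9996) = √868.62 = 29.47 m/s.

29.5 m/s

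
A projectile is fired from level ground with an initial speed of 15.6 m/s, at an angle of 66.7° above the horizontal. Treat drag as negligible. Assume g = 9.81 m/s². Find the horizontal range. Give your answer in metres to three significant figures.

18.0 m

Horizontal component vₓ = 15.60 cos 66.7° = 6.171 m/s; vertical v_y0 = 15.60 sin 66.7° = 14.33 m/s.
Flight time T = 2 v_y0 / g = 2.921 s.
Horizontal distance R = vₓ T = 6.171 × 2.921 = 18.02 m.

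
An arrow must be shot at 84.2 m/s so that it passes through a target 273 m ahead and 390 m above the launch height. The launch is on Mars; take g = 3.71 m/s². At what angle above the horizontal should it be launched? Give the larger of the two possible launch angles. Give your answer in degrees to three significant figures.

Trajectory: y = x tanθ − g x² (1 + tan²θ)/(2v₀²). With x = 273, y = 390, v₀ = 84.2, g = 3.71:
19.50 tan²θ − 273 tanθ + (409.5) = 0.
tanθ = [273 ± √(273² − 4 × 19.50 × (409.5))] / (2 × 19.50) = (273 ± 206.4) / 39.00, giving tanθ = 1.709 or 12.29.
θ = 59.66° or 85.35°; the larger is 85.35°.

85.3°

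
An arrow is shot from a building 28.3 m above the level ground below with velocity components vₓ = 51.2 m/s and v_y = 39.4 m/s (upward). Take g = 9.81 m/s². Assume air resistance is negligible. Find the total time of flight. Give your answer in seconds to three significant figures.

With up positive and y = 0 at the ground: y(t) = 28.3 + (39.40) t − 4.905 t². Setting y = 0 and taking the positive root: t = [39.40 + √(39.40² + 2·9.81·28.3)] / 9.81 = (39.40 + 45.91) / 9.81 = 8.696 s.

8.70 s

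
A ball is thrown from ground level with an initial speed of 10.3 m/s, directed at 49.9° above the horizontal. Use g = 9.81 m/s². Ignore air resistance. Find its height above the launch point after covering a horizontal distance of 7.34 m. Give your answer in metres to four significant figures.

Resolve: vₓ = 10.30 cos 49.9° = 6.634 m/s and v_y0 = 10.30 sin 49.9° = 7.879 m/s.
Time to reach x = 7.34 m: t = x/vₓ = 7.34/6.634 = 1.106 s.
Height: y = v_y0 t − ½ g t² = 7.879 × 1.106 − 4.905 × 1.106² = 8.717 − 6.004 = 2.713 m.

2.713 m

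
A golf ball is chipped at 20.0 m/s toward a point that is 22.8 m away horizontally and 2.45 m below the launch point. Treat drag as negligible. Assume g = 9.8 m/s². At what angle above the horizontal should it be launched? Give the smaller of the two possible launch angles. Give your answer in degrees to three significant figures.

Trajectory: y = x tanθ − g x² (1 + tan²θ)/(2v₀²). With x = 22.8, y = −2.45, v₀ = 20.0, g = 9.80:
6.368 tan²θ − 22.8 tanθ + (3.918) = 0.
tanθ = [22.8 ± √(22.8² − 4 × 6.368 × (3.918))] / (2 × 6.368) = (22.8 ± 20.49) / 12.74, giving tanθ = 0.1810 or 3.399.
θ = 10.26° or 73.61°; the smaller is 10.26°.

10.3°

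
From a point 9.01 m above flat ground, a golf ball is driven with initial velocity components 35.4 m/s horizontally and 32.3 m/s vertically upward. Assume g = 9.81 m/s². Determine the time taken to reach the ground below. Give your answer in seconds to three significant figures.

6.85 s

Vertical motion (up positive, ground at y = 0): 4.905 t² − (32.30) t − 9.01 = 0, so t = (32.30 + √(32.30² + 2·9.81·9.01)) / 9.81 = (32.30 + 34.93) / 9.81 = 6.853 s.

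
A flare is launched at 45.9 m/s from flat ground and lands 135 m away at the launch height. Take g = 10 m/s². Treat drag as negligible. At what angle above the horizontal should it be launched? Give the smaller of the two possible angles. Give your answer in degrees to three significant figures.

From R = (v₀²/g) sin 2θ: sin 2θ = 10.0 × 135 / 2106.8 = 0.6408.
2θ = 39.85° or 180° − 39.85° = 140.2°, so θ = 19.92° or 70.08°.
The smaller angle is 19.92°.

19.9°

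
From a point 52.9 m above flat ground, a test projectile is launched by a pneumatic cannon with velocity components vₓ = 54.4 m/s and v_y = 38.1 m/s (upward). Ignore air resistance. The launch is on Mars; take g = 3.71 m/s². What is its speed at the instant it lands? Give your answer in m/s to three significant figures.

With up positive and y = 0 at the ground: y(t) = 52.9 + (38.10) t − 1.855 t². Setting y = 0 and taking the positive root: t = [38.10 + √(38.10² + 2·3.71·52.9)] / 3.71 = (38.10 + 42.94) / 3.71 = 21.84 s.
Vertical velocity at impact: v_y = v_y0 − g t = 38.10 − 3.71 × 21.84 = −42.94 m/s.
Speed: |v| = √(vₓ² + v_y²) = √(54.40² + 42.94²) = 69.31 m/s.

69.3 m/s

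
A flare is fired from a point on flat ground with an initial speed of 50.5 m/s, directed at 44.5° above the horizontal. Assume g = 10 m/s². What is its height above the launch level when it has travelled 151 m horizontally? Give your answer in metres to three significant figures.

60.5 m

Horizontal component vₓ = 50.50 cos 44.5° = 36.02 m/s; vertical v_y0 = 50.50 sin 44.5° = 35.40 m/s.
x = vₓ t ⇒ t = 151/36.02 = 4.192 s.
Height: y = v_y0 t − ½ g t² = 35.40 × 4.192 − 5.000 × 4.192² = 148.4 − 87.87 = 60.51 m.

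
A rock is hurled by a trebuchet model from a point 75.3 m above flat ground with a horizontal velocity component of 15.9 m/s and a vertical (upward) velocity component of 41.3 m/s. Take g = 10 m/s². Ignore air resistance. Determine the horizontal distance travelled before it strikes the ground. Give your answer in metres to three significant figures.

Vertical motion (up positive, ground at y = 0): 5.000 t² − (41.30) t − 75.3 = 0, so t = (41.30 + √(41.30² + 2·10.0·75.3)) / 10.0 = (41.30 + 56.67) / 10.0 = 9.797 s.
Horizontal distance: R = vₓ t = 15.90 × 9.797 = 155.8 m.

156 m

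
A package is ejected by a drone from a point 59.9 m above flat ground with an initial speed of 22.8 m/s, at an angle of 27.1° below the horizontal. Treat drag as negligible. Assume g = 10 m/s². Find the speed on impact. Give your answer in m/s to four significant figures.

41.45 m/s

Horizontal component vₓ = 22.80 cos 27.1° = 20.30 m/s; vertical v_y0 = −10.39 m/s (downward).
The projectile lands when y = 59.9 + (−10.39) t − ½·10.0·t² = 0. Positive root: t = (−10.39 + √(10.39² + 2·10.0·59.9)) / 10.0 = (−10.39 + 36.14) / 10.0 = 2.575 s.
Vertical velocity at impact: v_y = v_y0 − g t = −10.39 − 10.0 × 2.575 = −36.14 m/s.
Speed: |v| = √(vₓ² + v_y²) = √(20.30² + 36.14²) = 41.45 m/s.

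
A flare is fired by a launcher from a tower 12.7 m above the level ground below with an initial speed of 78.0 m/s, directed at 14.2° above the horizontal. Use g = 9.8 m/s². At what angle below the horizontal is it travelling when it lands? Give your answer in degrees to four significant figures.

18.16°

Components: vₓ = 78.00 cos 14.2° = 75.62 m/s, v_y0 = 78.00 sin 14.2° = 19.13 m/s.
With up positive and y = 0 at the ground: y(t) = 12.7 + (19.13) t − 4.900 t². Setting y = 0 and taking the positive root: t = [19.13 + √(19.13² + 2·9.80·12.7)] / 9.80 = (19.13 + 24.80) / 9.80 = 4.483 s.
At impact: v_y = v_y0 − g t = −24.80 m/s; vₓ = 75.62 m/s.
Angle below horizontal: arctan(|v_y|/vₓ) = arctan(24.80/75.62) = 18.16°.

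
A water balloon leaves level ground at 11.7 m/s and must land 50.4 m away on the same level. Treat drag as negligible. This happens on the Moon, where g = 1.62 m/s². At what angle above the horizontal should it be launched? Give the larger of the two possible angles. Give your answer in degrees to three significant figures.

71.7°

From R = (v₀²/g) sin 2θ: sin 2θ = 1.62 × 50.4 / 136.89 = 0.5964.
2θ = 36.62° or 180° − 36.62° = 143.4°, so θ = 18.31° or 71.69°.
The larger angle is 71.69°.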